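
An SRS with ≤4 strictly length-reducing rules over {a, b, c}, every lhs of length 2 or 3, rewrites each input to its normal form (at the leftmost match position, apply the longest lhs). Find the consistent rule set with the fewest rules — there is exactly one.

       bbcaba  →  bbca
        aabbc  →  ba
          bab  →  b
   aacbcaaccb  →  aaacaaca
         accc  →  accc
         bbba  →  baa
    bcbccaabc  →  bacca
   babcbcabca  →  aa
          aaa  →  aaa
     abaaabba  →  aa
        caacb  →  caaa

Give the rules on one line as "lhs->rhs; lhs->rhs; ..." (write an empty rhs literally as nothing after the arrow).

ab->; abc->ba; bba->aa; cb->a

  | bbcaba => bbca
  | aabbc => abc => ba
  | bab => b
  | aacbcaaccb => aaacaaccb => aaacaaca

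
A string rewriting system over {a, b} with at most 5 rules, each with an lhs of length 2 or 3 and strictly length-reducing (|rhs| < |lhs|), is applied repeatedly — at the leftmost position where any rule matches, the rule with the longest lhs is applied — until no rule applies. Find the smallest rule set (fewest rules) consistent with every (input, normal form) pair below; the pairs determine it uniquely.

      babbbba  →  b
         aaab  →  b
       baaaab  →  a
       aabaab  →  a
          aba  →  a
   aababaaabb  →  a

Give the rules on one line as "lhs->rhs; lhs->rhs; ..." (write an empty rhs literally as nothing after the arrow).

  | babbbba => abbbba => babba => abba => baa => ab => b
  | aaab => aab => ab => b
  | baaaab => abaab => baab => abb => ba => a
  | aabaab => abaab => baab => abb => ba => a

ab->b; abb->ba; ba->a; baa->ab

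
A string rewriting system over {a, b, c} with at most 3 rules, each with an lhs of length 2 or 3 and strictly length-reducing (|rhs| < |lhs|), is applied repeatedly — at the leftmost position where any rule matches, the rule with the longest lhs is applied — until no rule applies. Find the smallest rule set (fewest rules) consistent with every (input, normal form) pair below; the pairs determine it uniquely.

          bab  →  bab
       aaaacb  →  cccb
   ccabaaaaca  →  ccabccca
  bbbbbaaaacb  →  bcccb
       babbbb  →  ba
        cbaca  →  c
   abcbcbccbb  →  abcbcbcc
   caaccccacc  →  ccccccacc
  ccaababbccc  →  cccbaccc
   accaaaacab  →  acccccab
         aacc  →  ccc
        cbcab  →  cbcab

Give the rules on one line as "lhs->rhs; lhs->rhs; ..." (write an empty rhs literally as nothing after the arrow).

aa->c; aca->b; bb->

  | bab
  | aaaacb => caacb => cccb
  | ccabaaaaca => ccabcaaca => ccabccca
  | bbbbbaaaacb => bbbaaaacb => baaaacb => bcaacb => bcccb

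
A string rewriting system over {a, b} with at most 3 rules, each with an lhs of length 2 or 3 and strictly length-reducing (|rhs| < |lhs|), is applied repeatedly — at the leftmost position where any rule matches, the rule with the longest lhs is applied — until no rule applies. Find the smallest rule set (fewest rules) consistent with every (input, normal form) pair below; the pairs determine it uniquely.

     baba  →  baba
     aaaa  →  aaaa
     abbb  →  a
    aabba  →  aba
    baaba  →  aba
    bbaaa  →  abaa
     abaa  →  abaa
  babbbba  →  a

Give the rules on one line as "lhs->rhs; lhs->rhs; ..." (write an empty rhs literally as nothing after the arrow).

aab->bb; bb->a; bba->ab

  | baba
  | aaaa
  | abbb => aab => bb => a
  | aabba => bbba => aba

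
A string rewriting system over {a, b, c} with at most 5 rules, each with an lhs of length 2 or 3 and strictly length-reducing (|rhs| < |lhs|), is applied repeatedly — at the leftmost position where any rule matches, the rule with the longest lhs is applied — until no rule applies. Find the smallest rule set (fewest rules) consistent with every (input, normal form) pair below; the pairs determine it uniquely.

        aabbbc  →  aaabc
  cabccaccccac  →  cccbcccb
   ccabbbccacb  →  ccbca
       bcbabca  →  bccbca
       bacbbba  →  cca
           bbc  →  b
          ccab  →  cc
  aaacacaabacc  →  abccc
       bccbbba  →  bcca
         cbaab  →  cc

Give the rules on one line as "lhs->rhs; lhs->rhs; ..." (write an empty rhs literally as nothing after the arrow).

ac->b; ba->c; bb->a; cab->c

  | aabbbc => aaabc
  | cabccaccccac => cccaccccac => cccbcccac => cccbcccb
  | ccabbbccacb => ccbbccacb => ccaccacb => ccbcacb => ccbcbb => ccbca
  | bcbabca => bccbca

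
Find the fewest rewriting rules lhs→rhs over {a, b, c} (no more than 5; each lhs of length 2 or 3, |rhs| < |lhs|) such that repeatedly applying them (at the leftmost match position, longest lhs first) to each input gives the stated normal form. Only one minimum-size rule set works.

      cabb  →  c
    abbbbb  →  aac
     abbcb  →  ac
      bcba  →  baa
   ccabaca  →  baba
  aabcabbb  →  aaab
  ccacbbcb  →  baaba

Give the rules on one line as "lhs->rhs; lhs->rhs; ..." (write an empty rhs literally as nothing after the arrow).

bb->c; ca->; cb->a; cc->b

  | cabb => bb => c
  | abbbbb => acbbb => aabb => aac
  | abbcb => accb => abb => ac
  | bcba => baa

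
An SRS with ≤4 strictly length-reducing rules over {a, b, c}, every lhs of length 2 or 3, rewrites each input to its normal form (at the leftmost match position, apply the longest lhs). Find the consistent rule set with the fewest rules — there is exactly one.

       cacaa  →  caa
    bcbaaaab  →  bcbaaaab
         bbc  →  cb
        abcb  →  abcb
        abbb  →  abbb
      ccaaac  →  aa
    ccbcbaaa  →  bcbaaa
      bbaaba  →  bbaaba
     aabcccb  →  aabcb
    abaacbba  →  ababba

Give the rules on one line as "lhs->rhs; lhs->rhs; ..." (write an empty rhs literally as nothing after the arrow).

ac->; bbc->cb; cc->

  | cacaa => caa
  | bcbaaaab
  | bbc => cb
  | abcb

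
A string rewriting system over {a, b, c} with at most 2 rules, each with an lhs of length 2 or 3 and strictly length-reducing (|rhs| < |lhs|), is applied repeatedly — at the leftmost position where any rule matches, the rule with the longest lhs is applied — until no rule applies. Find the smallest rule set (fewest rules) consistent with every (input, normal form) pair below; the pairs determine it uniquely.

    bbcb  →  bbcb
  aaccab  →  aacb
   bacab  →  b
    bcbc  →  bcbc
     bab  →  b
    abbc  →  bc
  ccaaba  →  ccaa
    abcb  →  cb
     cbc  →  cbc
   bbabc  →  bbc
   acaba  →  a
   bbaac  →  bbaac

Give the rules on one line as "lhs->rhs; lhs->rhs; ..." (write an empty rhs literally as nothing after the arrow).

  | bbcb
  | aaccab => aacb
  | bacab => bab => b
  | bcbc

ab->; cab->b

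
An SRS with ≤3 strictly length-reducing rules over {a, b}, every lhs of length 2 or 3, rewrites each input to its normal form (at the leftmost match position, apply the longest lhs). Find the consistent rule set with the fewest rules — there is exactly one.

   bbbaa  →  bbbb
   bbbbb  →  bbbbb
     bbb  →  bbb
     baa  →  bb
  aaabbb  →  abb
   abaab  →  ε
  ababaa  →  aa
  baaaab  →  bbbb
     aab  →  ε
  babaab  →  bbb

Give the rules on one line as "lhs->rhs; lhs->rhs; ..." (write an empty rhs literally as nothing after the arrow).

  | bbbaa => bbbb
  | bbbbb
  | bbb
  | baa => bb

aab->; aba->a; baa->bb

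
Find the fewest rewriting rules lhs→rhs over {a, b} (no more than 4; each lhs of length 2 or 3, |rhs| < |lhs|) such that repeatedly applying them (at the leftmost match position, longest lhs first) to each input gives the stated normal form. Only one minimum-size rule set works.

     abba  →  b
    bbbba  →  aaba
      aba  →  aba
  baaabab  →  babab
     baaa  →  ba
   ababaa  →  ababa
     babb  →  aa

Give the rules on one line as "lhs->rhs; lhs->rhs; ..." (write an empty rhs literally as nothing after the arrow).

  | abba => bba => b
  | bbbba => aaba
  | aba
  | baaabab => baabab => babab

abb->bb; baa->ba; bba->b; bbb->aa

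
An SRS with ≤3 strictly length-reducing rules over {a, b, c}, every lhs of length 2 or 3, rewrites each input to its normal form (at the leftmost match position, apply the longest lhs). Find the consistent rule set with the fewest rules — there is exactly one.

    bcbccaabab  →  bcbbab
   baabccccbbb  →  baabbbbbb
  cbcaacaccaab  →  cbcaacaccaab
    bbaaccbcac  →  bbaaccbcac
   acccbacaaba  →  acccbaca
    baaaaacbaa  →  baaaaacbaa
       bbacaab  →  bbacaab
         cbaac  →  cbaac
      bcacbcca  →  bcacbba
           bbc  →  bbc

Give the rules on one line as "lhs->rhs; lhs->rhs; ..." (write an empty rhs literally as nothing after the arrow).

  | bcbccaabab => bcbbaabab => bcbbab
  | baabccccbbb => baabbccbbb => baabbbbbb
  | cbcaacaccaab
  | bbaaccbcac

aba->; bcc->bb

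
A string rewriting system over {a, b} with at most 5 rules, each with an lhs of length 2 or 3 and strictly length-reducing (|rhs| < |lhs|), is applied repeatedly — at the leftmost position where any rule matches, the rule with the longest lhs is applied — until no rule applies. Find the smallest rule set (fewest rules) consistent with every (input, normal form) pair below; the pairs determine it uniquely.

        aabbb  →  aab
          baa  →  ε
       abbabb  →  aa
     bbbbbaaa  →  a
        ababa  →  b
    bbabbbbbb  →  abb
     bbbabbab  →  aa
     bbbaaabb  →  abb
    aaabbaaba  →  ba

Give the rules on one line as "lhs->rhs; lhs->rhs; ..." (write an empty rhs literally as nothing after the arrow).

aaa->b; baa->; bab->a; bbb->b

  | aabbb => aab
  | baa => ε
  | abbabb => abab => aa
  | bbbbbaaa => bbbaaa => baaa => a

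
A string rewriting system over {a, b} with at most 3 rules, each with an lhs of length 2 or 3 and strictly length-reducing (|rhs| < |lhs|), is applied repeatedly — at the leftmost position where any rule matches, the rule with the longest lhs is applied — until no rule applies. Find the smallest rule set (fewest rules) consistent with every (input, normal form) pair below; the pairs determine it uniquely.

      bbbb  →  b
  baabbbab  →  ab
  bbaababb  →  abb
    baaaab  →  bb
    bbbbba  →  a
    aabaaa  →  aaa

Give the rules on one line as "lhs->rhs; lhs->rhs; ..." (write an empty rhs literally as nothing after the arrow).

ba->a; baa->b; bbb->

  | bbbb => b
  | baabbbab => bbbbab => bab => ab
  | bbaababb => bbbabb => abb
  | baaaab => baab => bb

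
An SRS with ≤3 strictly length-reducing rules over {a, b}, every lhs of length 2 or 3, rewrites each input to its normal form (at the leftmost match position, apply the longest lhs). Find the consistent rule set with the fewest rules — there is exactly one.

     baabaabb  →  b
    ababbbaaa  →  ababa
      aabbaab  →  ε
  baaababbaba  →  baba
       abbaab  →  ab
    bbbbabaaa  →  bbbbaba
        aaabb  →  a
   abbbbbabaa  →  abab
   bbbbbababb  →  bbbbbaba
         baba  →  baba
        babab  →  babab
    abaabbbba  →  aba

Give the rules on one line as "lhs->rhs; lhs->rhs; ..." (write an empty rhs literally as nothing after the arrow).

  | baabaabb => baaaabb => baabb => baab => baa => b
  | ababbbaaa => ababaaa => ababa
  | aabbaab => aabaab => aaaab => aab => aa => ε
  | baaababbaba => bababbaba => babaaba => babaaa => baba

aa->; aab->aa; abb->a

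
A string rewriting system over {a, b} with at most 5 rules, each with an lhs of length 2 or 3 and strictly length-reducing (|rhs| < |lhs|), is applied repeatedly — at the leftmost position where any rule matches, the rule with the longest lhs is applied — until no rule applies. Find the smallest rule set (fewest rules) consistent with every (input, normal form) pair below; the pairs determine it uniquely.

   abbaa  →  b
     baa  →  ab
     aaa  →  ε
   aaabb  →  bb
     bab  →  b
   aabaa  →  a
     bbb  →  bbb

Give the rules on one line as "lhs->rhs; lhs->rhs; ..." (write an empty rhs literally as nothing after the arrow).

aa->b; ba->; baa->ab; bba->

  | abbaa => aa => b
  | baa => ab
  | aaa => ba => ε
  | aaabb => babb => bb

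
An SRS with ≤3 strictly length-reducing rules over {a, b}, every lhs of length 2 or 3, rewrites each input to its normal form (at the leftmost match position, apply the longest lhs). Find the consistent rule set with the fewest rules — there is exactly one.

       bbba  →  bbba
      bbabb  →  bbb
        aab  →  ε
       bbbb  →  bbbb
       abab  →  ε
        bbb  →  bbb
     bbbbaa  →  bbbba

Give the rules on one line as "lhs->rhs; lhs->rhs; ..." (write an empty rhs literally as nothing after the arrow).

aa->a; ab->

  | bbba
  | bbabb => bbb
  | aab => ab => ε
  | bbbb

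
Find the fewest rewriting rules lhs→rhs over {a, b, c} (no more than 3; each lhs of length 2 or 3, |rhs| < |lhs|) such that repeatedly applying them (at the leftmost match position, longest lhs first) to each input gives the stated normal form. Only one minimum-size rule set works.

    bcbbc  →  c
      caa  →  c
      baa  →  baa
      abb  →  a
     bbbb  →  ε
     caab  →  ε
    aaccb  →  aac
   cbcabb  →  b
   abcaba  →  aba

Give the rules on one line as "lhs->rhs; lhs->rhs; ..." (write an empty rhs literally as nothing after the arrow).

bb->; ca->c; cb->

  | bcbbc => bbc => c
  | caa => ca => c
  | baa
  | abb => a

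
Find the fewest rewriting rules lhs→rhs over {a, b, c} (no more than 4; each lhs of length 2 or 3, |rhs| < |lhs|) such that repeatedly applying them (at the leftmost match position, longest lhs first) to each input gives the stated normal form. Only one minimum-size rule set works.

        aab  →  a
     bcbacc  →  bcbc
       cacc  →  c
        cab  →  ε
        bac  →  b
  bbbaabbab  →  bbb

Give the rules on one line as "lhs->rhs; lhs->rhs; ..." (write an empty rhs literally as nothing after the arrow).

ab->; ac->; ca->a

  | aab => a
  | bcbacc => bcbc
  | cacc => acc => c
  | cab => ab => ε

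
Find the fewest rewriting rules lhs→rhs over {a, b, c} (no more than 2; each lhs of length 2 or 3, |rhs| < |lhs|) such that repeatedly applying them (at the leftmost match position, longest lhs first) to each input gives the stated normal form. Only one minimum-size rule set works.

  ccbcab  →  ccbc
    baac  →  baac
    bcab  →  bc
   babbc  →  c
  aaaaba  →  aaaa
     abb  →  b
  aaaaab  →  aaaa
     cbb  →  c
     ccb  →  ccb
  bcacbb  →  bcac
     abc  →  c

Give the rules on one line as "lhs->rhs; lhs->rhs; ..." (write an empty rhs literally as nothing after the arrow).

ab->; bb->

  | ccbcab => ccbc
  | baac
  | bcab => bc
  | babbc => bbc => c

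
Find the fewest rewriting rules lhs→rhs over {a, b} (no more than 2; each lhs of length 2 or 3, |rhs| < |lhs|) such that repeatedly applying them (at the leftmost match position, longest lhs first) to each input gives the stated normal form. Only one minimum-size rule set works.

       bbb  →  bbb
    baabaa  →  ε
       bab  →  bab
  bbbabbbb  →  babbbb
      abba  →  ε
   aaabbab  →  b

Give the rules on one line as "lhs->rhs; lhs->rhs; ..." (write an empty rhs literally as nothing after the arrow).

  | bbb
  | baabaa => bbaa => aa => ε
  | bab
  | bbbabbbb => babbbb

aa->; bba->a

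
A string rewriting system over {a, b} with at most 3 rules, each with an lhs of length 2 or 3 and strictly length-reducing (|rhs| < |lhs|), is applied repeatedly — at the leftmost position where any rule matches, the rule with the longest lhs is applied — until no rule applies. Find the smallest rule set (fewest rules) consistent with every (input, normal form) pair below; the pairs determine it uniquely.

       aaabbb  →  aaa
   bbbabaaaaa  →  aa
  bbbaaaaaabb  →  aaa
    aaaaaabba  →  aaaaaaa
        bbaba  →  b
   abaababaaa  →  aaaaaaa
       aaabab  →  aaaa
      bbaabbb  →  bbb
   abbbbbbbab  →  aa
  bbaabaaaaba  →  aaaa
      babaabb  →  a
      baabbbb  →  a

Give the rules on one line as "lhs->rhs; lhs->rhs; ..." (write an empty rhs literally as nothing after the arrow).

ab->a; ba->

  | aaabbb => aaabb => aaab => aaa
  | bbbabaaaaa => bbbaaaaa => bbaaaa => baaa => aa
  | bbbaaaaaabb => bbaaaaabb => baaaabb => aaabb => aaab => aaa
  | aaaaaabba => aaaaaaba => aaaaaaa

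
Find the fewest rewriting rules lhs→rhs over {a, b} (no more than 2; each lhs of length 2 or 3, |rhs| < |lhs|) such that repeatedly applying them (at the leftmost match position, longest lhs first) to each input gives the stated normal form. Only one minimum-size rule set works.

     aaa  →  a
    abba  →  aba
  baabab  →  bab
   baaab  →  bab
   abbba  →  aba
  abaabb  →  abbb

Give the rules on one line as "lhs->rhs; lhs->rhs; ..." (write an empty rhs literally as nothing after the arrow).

  | aaa => a
  | abba => aba
  | baabab => bbab => bab
  | baaab => bab

aa->; bba->ba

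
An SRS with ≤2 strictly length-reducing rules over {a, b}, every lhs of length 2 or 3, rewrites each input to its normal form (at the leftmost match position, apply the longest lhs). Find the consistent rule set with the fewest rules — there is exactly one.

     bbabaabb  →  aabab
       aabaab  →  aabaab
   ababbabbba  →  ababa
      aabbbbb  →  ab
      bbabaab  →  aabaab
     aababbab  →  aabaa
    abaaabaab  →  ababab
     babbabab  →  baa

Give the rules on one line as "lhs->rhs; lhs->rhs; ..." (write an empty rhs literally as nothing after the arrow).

aaa->ab; bb->a

  | bbabaabb => aabaabb => aabaaa => aabab
  | aabaab
  | ababbabbba => abaaabbba => ababbbba => abaabba => abaaaa => ababa
  | aabbbbb => aaabbb => abbbb => aabb => aaa => ab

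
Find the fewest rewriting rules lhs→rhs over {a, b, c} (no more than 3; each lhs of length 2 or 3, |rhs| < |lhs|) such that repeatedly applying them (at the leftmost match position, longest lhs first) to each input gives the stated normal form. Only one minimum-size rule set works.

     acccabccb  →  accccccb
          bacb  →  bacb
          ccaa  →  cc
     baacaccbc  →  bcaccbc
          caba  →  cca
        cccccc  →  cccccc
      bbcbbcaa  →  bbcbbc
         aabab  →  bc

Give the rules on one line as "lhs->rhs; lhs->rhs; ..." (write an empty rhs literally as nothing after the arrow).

aa->; ab->c

  | acccabccb => accccccb
  | bacb
  | ccaa => cc
  | baacaccbc => bcaccbc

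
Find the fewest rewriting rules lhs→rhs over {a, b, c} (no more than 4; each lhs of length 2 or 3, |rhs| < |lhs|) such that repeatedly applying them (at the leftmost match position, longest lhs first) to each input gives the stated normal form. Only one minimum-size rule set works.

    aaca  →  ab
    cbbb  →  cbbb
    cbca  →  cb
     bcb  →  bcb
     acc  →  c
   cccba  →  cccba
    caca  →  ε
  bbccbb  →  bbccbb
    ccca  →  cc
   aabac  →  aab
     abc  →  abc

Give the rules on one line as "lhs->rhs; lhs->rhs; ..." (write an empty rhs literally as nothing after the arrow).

  | aaca => ab
  | cbbb
  | cbca => cb
  | bcb

ac->; aca->b; ca->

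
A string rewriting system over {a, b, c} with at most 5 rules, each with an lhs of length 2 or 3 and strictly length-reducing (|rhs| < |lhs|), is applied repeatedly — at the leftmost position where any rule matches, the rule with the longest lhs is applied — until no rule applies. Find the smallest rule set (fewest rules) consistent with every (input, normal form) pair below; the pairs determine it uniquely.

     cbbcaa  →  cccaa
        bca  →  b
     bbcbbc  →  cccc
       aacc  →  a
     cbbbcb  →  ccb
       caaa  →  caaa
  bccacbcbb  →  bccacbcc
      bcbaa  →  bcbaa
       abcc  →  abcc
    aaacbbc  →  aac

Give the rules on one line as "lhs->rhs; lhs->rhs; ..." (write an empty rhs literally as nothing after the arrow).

  | cbbcaa => cccaa
  | bca => b
  | bbcbbc => ccbbc => cccc
  | aacc => a

acc->; bb->c; bbb->; bca->b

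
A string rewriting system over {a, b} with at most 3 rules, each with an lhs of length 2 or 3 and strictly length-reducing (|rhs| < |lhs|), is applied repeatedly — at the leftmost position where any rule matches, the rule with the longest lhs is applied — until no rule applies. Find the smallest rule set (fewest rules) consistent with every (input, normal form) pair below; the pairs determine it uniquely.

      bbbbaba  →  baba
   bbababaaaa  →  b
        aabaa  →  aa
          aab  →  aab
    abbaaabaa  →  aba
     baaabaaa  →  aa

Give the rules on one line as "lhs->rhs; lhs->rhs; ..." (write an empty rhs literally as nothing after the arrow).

baa->; bbb->

  | bbbbaba => baba
  | bbababaaaa => bbabaaa => bbaa => b
  | aabaa => aa
  | aab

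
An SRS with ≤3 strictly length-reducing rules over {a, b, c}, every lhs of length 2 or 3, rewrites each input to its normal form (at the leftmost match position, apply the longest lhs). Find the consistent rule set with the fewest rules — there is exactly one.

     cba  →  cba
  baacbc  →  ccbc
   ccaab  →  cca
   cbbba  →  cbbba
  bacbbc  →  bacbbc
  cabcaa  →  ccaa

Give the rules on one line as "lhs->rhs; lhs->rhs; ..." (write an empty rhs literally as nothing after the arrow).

  | cba
  | baacbc => ccbc
  | ccaab => cca
  | cbbba

ab->; baa->c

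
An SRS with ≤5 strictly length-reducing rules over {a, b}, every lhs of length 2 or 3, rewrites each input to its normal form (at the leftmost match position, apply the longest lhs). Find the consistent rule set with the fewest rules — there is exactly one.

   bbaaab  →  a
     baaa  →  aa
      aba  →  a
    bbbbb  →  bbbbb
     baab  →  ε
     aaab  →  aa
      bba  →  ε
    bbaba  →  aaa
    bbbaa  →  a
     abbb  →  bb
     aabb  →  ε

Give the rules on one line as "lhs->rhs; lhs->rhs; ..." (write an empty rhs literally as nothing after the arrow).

  | bbaaab => baaab => aab => a
  | baaa => aa
  | aba => a
  | bbbbb

ab->; ba->; bab->aa; bba->ba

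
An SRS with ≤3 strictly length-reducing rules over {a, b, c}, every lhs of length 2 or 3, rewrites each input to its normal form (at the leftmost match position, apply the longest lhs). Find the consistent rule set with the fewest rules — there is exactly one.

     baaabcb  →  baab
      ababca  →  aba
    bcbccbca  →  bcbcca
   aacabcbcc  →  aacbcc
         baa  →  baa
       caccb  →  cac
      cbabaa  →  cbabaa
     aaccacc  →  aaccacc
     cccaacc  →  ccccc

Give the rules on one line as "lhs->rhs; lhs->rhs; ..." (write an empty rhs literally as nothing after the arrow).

abc->; caa->c; ccb->c

  | baaabcb => baab
  | ababca => aba
  | bcbccbca => bcbcca
  | aacabcbcc => aacbcc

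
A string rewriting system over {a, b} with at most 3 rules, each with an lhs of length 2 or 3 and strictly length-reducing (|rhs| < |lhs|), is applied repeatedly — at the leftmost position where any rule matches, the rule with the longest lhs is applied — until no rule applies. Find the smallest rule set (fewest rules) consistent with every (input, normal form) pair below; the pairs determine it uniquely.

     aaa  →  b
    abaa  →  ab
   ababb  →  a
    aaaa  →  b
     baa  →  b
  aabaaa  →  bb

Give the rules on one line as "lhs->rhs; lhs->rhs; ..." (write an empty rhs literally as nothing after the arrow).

aa->b; ba->b; bbb->

  | aaa => ba => b
  | abaa => aba => ab
  | ababb => abbb => a
  | aaaa => baa => ba => b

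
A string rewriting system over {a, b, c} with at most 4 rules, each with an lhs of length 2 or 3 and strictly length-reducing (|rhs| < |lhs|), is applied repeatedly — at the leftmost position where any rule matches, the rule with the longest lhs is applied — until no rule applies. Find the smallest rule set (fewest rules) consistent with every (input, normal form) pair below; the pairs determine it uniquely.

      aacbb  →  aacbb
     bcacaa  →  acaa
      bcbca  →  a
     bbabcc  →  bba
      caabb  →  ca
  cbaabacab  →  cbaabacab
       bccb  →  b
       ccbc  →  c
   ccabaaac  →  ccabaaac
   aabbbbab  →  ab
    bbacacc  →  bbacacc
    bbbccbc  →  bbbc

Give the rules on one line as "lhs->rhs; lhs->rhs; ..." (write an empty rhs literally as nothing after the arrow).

abb->; bca->a; bcc->; ccb->

  | aacbb
  | bcacaa => acaa
  | bcbca => bca => a
  | bbabcc => bba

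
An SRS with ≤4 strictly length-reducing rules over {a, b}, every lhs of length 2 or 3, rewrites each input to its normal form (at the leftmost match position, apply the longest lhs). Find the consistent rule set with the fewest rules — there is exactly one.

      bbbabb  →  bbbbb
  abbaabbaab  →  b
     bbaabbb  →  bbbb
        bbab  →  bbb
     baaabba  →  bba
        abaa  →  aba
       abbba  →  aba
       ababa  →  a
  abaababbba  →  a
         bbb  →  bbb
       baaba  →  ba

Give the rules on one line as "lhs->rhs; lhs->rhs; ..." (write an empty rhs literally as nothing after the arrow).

  | bbbabb => bbbbb
  | abbaabbaab => aaabbaab => aabbaab => baab => b
  | bbaabbb => bbbb
  | bbab => bbb

aa->a; aab->; abb->a; bab->bb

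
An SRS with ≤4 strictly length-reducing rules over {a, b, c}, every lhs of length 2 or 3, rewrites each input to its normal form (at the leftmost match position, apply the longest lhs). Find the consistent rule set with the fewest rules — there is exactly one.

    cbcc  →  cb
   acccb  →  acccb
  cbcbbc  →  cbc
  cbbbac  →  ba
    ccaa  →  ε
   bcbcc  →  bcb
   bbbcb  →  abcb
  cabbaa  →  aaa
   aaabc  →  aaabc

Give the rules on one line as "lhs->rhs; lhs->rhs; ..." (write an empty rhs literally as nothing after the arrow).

  | cbcc => cb
  | acccb
  | cbcbbc => cbcac => cbc
  | cbbbac => cabac => bac => ba

bac->ba; bb->a; bcc->b; ca->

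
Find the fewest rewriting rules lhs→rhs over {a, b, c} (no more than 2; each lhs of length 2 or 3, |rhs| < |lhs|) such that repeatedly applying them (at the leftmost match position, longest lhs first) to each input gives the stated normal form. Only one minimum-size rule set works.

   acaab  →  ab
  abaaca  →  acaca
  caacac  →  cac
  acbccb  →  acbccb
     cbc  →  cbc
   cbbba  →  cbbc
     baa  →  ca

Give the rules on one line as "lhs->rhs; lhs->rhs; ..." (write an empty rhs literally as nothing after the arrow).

  | acaab => ab
  | abaaca => acaca
  | caacac => cac
  | acbccb

ba->c; caa->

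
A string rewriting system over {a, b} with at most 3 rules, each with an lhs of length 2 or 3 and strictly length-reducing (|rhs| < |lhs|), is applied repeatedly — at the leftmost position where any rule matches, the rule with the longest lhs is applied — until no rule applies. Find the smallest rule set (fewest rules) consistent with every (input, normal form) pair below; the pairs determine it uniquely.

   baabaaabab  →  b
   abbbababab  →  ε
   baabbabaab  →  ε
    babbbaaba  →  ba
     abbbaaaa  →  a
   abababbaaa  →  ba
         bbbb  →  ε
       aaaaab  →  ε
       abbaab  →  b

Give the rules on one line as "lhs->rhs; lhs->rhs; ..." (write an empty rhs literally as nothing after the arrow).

aa->a; ab->; bb->

  | baabaaabab => babaaabab => baaabab => baabab => babab => bab => b
  | abbbababab => bbababab => ababab => abab => ab => ε
  | baabbabaab => babbabaab => bbabaab => abaab => aab => ab => ε
  | babbbaaba => bbbaaba => baaba => baba => ba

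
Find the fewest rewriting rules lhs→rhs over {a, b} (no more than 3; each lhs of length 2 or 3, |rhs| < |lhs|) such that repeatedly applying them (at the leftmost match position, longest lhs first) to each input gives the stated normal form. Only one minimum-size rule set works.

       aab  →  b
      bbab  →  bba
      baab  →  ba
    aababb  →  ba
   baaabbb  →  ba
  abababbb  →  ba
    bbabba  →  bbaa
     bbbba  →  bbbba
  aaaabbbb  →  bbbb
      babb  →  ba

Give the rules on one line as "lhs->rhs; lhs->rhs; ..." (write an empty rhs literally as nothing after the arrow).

  | aab => ab => b
  | bbab => bba
  | baab => bab => ba
  | aababb => ababb => babb => bab => ba

ab->b; bab->ba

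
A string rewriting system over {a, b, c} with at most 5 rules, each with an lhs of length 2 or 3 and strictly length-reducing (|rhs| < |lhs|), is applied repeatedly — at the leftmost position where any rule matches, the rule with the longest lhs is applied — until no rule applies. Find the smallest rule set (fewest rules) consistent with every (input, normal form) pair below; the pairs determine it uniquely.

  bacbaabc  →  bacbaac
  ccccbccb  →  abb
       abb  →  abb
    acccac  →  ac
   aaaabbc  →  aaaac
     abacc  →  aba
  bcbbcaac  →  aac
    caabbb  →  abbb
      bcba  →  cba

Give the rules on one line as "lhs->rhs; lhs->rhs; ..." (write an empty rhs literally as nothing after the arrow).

bc->c; bcc->ab; ca->; cc->

  | bacbaabc => bacbaac
  | ccccbccb => ccbccb => bccb => abb
  | abb
  | acccac => acac => ac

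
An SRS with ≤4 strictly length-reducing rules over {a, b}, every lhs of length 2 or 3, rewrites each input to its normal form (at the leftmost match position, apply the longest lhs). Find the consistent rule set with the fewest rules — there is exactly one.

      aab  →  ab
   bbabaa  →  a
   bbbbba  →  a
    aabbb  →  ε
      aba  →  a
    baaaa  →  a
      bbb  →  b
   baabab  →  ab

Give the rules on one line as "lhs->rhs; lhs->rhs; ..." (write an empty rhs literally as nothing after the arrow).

  | aab => ab
  | bbabaa => abaa => aaa => aa => a
  | bbbbba => bbba => ba => a
  | aabbb => abbb => bb => ε

aa->a; abb->b; ba->a; bb->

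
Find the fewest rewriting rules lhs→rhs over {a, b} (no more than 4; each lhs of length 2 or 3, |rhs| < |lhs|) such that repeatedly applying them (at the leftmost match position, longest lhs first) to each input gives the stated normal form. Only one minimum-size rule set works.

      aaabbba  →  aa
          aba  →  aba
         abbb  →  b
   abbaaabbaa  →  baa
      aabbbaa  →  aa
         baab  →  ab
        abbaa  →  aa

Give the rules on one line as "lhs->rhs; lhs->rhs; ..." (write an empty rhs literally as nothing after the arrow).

aab->bb; abb->; bb->a

  | aaabbba => abbbba => bba => aa
  | aba
  | abbb => b
  | abbaaabbaa => aaabbaa => abbbaa => baa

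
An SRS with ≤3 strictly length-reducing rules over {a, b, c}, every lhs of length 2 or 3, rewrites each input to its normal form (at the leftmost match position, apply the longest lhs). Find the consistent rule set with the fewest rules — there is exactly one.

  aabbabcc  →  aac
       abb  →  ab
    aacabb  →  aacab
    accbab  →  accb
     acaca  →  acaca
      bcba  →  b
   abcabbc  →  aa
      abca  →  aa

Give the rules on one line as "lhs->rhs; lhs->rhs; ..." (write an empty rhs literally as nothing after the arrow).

  | aabbabcc => aababcc => aabbcc => aabcc => aac
  | abb => ab
  | aacabb => aacab
  | accbab => accbb => accb

ba->b; bb->b; bc->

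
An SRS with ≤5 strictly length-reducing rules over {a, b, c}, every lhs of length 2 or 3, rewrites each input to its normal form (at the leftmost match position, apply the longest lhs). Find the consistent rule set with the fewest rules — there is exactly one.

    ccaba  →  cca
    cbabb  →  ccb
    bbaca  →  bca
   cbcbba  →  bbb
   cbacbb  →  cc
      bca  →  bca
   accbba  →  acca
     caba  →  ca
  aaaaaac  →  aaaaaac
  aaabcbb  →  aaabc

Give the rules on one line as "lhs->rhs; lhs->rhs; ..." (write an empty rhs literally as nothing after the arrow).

  | ccaba => cca
  | cbabb => ccb
  | bbaca => bca
  | cbcbba => bbbba => bbb

ba->; bab->c; cbb->c; cbc->bb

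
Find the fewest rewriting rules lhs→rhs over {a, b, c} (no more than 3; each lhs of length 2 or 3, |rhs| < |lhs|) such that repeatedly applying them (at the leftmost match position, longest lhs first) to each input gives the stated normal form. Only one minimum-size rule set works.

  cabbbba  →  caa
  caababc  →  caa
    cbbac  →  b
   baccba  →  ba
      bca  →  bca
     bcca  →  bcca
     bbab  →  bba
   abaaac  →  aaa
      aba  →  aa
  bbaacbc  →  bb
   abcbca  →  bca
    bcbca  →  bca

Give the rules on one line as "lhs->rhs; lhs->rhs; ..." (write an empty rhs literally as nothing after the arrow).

ab->a; ac->; cb->

  | cabbbba => cabbba => cabba => caba => caa
  | caababc => caaabc => caaac => caa
  | cbbac => bac => b
  | baccba => bcba => ba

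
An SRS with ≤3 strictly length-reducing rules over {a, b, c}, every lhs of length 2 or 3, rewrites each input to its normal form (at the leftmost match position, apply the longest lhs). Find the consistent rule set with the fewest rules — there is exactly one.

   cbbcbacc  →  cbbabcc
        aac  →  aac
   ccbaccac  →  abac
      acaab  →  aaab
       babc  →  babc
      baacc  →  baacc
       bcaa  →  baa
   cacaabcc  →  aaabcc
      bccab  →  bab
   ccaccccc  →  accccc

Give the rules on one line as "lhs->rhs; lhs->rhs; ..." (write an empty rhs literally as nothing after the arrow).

  | cbbcbacc => cbbabcc
  | aac
  | ccbaccac => cabccac => abccac => abcac => abac
  | acaab => aaab

ca->a; cba->ab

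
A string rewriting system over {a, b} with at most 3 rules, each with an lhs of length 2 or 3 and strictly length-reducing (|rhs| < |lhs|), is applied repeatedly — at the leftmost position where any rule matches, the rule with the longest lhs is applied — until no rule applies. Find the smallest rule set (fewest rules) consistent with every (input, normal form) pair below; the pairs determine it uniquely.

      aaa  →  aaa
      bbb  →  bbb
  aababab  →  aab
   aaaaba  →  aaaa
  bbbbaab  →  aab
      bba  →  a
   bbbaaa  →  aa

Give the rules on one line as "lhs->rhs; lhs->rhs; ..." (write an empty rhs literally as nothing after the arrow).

ba->; bba->a

  | aaa
  | bbb
  | aababab => aabab => aab
  | aaaaba => aaaa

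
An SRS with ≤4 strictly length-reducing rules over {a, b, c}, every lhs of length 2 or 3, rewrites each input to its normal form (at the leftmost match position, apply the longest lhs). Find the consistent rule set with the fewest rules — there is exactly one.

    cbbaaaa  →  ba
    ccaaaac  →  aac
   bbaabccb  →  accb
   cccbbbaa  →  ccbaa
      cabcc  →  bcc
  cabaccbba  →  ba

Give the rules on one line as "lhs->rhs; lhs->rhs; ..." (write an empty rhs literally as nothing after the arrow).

aaa->b; bb->a; ca->

  | cbbaaaa => caaaaa => aaaa => ba
  | ccaaaac => caaac => aac
  | bbaabccb => aaabccb => bbccb => accb
  | cccbbbaa => cccabaa => ccbaa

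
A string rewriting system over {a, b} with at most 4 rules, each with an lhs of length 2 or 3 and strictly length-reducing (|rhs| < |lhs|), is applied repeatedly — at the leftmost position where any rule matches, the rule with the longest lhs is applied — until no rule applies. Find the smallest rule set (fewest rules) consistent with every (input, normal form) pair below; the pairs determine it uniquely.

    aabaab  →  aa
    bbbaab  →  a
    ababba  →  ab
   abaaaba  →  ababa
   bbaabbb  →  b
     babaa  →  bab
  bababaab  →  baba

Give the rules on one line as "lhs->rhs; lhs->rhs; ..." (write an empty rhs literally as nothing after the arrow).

aaa->; baa->b; bb->; bbb->ab

  | aabaab => aabb => aa
  | bbbaab => abaab => abb => a
  | ababba => abaa => ab
  | abaaaba => ababa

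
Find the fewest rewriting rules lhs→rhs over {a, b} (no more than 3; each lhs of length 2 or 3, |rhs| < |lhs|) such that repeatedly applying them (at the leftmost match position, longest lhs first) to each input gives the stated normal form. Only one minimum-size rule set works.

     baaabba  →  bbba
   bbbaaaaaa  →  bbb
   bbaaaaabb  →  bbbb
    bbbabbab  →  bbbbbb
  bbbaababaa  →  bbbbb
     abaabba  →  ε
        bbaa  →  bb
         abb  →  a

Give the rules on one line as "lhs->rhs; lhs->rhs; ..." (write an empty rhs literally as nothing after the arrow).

  | baaabba => babba => bbba
  | bbbaaaaaa => bbbaaaa => bbbaa => bbb
  | bbaaaaabb => bbaaabb => bbabb => bbbb
  | bbbabbab => bbbbbab => bbbbbb

aa->; ab->a; bab->bb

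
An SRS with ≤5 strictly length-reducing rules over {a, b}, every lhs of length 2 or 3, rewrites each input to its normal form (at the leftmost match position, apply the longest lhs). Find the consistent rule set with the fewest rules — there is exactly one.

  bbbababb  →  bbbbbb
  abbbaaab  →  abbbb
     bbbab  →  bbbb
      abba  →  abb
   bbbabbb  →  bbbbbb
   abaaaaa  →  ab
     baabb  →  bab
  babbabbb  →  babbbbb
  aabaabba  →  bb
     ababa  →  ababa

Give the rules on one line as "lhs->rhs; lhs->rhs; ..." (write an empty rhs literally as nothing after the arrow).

aa->; aaa->; aab->a; bba->bb

  | bbbababb => bbbbabb => bbbbbb
  | abbbaaab => abbbaab => abbbab => abbbb
  | bbbab => bbbb
  | abba => abb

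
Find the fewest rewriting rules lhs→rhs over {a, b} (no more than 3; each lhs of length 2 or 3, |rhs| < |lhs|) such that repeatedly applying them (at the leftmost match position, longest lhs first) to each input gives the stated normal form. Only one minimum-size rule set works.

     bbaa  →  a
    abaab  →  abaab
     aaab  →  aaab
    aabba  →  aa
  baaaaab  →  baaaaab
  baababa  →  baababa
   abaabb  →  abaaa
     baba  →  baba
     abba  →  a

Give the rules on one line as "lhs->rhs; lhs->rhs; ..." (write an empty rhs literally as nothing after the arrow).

  | bbaa => a
  | abaab
  | aaab
  | aabba => aa

bb->a; bba->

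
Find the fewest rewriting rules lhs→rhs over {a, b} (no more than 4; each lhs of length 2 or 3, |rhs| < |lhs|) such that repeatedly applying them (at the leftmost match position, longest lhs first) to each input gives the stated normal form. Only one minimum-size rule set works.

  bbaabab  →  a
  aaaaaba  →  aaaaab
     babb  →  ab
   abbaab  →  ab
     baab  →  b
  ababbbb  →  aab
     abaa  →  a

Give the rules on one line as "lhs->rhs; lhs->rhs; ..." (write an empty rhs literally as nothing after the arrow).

ba->b; baa->; bab->a; bb->b

  | bbaabab => baabab => bab => a
  | aaaaaba => aaaaab
  | babb => ab
  | abbaab => abaab => ab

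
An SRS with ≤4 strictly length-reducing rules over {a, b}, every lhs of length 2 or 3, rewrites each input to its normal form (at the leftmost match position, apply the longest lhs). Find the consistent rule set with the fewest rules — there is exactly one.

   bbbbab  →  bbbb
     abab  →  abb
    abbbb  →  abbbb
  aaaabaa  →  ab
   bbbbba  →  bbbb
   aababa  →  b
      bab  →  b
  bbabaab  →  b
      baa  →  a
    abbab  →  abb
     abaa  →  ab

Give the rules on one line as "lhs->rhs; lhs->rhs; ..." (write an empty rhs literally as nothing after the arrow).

aa->b; aba->ab; ba->

  | bbbbab => bbbb
  | abab => abb
  | abbbb
  | aaaabaa => baabaa => abaa => aba => ab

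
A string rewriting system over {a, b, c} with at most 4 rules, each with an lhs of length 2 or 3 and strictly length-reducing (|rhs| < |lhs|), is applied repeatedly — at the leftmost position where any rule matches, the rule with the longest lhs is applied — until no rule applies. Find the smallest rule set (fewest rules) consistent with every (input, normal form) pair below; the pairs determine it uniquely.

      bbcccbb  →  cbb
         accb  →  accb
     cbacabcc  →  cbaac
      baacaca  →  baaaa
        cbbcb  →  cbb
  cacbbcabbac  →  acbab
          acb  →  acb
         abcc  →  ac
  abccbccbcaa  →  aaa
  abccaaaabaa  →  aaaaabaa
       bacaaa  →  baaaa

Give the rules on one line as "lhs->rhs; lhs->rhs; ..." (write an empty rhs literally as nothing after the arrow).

bba->bb; bc->; ca->a

  | bbcccbb => bccbb => cbb
  | accb
  | cbacabcc => cbaabcc => cbaac
  | baacaca => baaaca => baaaa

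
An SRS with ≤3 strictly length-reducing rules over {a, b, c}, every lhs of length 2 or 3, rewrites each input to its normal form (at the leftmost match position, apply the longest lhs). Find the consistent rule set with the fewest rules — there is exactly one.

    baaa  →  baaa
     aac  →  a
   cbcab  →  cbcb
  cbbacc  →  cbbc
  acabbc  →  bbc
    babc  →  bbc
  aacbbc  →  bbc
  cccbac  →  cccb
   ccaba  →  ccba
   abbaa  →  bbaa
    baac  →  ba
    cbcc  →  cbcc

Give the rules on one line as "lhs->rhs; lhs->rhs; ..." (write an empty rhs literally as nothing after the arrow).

  | baaa
  | aac => a
  | cbcab => cbcb
  | cbbacc => cbbc

ab->b; ac->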